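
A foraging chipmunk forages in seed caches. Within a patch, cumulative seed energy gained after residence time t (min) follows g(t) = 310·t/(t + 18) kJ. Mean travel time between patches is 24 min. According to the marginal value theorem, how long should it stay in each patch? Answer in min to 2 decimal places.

20.78 min

By the marginal value theorem, leave when the instantaneous gain rate g'(t) equals the habitat-wide average g(t)/(T + t).
g'(t) = 310·18/(t + 18)². Setting 310·18/(t+18)² = 310t/[(t+18)(24+t)] gives 18(24+t) = t(t+18), so t² = 18×24 = 432.
t* = √432 = 20.78 min.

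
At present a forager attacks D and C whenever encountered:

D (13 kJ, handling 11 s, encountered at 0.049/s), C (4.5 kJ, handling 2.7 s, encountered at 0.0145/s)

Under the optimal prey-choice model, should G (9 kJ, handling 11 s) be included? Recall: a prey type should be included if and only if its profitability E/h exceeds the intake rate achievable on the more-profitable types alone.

Intake rate on the current diet: R = (0.049×13 + 0.0145×4.5) / (1 + 0.049×11 + 0.0145×2.7) = 0.7023/1.578 = 0.445 kJ/s.
Profitability of G: 9/11 = 0.8182 kJ/s.
Since 0.8182 > R, including G increases the long-run rate.

Yes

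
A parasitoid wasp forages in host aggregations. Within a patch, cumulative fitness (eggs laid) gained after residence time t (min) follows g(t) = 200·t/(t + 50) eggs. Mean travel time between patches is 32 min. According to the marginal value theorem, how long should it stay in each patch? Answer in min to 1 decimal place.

40.0 min

Maximise g(t)/(T+t): set derivative to zero → g'(t)(T+t) = g(t).
g'(t) = 200·50/(t + 50)². Setting 200·50/(t+50)² = 200t/[(t+50)(32+t)] gives 50(32+t) = t(t+50), so t² = 50×32 = 1600.
t* = √1600 = 40 min.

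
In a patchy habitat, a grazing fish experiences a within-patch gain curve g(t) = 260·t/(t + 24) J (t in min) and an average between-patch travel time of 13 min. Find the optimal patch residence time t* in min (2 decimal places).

17.66 min

By the marginal value theorem, leave when the instantaneous gain rate g'(t) equals the habitat-wide average g(t)/(T + t).
g'(t) = 260·24/(t + 24)². Setting 260·24/(t+24)² = 260t/[(t+24)(13+t)] gives 24(13+t) = t(t+24), so t² = 24×13 = 312.
t* = √312 = 17.66 min.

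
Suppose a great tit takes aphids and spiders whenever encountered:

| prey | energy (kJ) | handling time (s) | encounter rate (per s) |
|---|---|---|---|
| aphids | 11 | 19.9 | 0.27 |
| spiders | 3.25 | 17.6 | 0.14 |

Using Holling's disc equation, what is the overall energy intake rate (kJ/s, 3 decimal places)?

R = (0.27×11 + 0.14×3.25) / (1 + 0.27×19.9 + 0.14×17.6) = 3.425/8.837 = 0.3876 kJ/s.

0.388 kJ/s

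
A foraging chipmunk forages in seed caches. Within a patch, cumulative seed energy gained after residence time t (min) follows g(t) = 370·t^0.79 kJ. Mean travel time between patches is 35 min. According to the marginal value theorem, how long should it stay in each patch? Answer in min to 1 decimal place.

Optimal t* satisfies g'(t*) = g(t*)/(T + t*).
g'(t) = 0.79·370·t^-0.21. Setting 0.79·370·t^-0.21 = 370·t^0.79/(35+t) gives 0.79(35+t) = t, so 0.21·t = 0.79×35.
t* = 0.79×35/0.21 = 131.7 min.

131.7 min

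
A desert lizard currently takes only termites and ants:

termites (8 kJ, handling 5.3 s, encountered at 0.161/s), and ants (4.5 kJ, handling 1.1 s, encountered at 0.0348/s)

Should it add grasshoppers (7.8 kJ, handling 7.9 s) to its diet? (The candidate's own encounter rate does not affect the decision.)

Current rate: (0.161×8 + 0.0348×4.5)/(1 + 0.161×5.3 + 0.0348×1.1) = 0.7637 kJ/s.
grasshoppers: E/h = 7.8/7.9 = 0.9873 kJ/s.
Since 0.9873 > R, including grasshoppers increases the long-run rate.

Yes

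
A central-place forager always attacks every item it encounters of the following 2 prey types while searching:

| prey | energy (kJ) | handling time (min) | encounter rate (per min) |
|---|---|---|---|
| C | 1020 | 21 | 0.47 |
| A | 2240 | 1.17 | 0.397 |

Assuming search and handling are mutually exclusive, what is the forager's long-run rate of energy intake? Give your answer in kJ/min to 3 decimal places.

R = (0.47×1020 + 0.397×2240) / (1 + 0.47×21 + 0.397×1.17) = 1369/11.33 = 120.8 kJ/min.

120.754 kJ/min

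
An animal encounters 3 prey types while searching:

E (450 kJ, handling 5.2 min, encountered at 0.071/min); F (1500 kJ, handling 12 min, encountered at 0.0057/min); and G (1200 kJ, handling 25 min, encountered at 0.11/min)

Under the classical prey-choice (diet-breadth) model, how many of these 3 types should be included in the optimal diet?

3

Profitabilities (E/h, kJ/min): F 125, E 86.5, G 48. Add prey in this order while the next type's profitability exceeds the intake rate on those already taken.
Rate on top 1: 8.003. E: 86.5 > 8.003 → include.
Rate on top 2: 28.17. G: 48 > 28.17 → include.
Optimal diet: F, E, G — 3 of 3 types.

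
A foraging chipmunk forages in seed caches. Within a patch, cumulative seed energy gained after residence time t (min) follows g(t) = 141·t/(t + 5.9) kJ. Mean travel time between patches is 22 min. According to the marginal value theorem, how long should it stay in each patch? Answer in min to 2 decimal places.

11.39 min

Maximise g(t)/(T+t): set derivative to zero → g'(t)(T+t) = g(t).
g'(t) = 141·5.9/(t + 5.9)². Setting 141·5.9/(t+5.9)² = 141t/[(t+5.9)(22+t)] gives 5.9(22+t) = t(t+5.9), so t² = 5.9×22 = 129.8.
t* = √129.8 = 11.39 min.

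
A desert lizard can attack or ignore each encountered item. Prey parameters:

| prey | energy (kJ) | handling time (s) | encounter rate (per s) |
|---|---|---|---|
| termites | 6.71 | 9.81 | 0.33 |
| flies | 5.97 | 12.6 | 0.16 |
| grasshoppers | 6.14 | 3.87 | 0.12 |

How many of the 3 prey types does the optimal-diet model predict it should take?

2

Profitabilities (E/h, kJ/s): grasshoppers 1.59, termites 0.684, flies 0.474. Add prey in this order while the next type's profitability exceeds the intake rate on those already taken.
Rate on top 1: 0.5031. termites: 0.684 > 0.5031 → include.
Rate on top 2: 0.6277. flies: 0.474 < 0.6277 → exclude; stop.
Optimal diet: grasshoppers, termites — 2 of 3 types.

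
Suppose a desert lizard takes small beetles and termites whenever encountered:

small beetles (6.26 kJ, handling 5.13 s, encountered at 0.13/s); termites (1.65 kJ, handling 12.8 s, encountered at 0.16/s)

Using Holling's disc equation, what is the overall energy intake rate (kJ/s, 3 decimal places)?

0.290 kJ/s

Energy encountered per unit search time: 0.13×6.26 + 0.16×1.65 = 1.078 kJ/s.
Handling time per unit search time: 0.13×5.13 + 0.16×12.8 = 2.715.
Rate = 1.078/(1 + 2.715) = 0.2901 kJ/s.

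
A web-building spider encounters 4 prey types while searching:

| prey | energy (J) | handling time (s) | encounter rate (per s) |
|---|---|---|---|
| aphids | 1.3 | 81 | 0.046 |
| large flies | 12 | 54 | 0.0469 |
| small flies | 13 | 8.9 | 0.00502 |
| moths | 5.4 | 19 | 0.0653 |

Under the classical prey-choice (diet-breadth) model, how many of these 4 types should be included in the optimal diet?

3

Rank by E/h (J/s): small flies 1.46, moths 0.284, large flies 0.222, aphids 0.016. Include each in turn until the next type's E/h falls below the running intake rate.
Rate on top 1: 0.06247. moths: 0.284 > 0.06247 → include.
Rate on top 2: 0.1828. large flies: 0.222 > 0.1828 → include.
Rate on top 3: 0.2035. aphids: 0.016 < 0.2035 → exclude; stop.
Optimal diet: small flies, moths, large flies — 3 of 4 types.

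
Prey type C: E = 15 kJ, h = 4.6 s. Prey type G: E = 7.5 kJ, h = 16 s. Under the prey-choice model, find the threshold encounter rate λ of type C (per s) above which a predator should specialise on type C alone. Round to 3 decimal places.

At the threshold, the rate on type C alone equals the profitability of type G: λ·15/(1 + λ·4.6) = 7.5/16 = 0.4688.
Rearranging, λ(15 − 0.4688×4.6) = 0.4688, so λ = 0.4688/12.84 = 0.0365 per s.

0.036 per s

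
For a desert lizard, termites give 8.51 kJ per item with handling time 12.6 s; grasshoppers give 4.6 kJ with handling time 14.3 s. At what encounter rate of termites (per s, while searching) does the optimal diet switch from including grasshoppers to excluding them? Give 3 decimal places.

0.072 per s

Drop grasshoppers once their profitability E₂/h₂ falls below the rate achievable on termites alone: E₂/h₂ = λE₁/(1 + λh₁).
Solve for λ: λE₁h₂ = E₂(1 + λh₁) → λ(E₁h₂ − E₂h₁) = E₂ → λ = E₂/(E₁h₂ − E₂h₁).
λ = 4.6/(8.51×14.3 − 4.6×12.6) = 4.6/63.73 = 0.07218 per s.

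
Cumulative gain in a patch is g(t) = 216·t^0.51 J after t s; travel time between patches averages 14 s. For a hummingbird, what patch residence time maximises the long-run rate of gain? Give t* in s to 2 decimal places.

14.57 s

Maximise g(t)/(T+t): set derivative to zero → g'(t)(T+t) = g(t).
g'(t) = 0.51·216·t^-0.49. Setting 0.51·216·t^-0.49 = 216·t^0.51/(14+t) gives 0.51(14+t) = t, so 0.49·t = 0.51×14.
t* = 0.51×14/0.49 = 14.57 s.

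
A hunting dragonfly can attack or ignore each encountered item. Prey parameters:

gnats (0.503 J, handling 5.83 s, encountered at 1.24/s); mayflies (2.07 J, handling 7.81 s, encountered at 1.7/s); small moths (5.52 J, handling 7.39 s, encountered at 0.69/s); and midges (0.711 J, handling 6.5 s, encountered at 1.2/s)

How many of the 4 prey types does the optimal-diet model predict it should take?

1

E/h in descending order: small moths 0.747, mayflies 0.265, midges 0.109, gnats 0.0863 J/s. The optimal diet is the largest prefix of this list for which every included type satisfies E_i/h_i > R on the types above it.
Rate on top 1: 0.6245. mayflies: 0.265 < 0.6245 → exclude; stop.
Optimal diet: small moths — 1 of 4 types.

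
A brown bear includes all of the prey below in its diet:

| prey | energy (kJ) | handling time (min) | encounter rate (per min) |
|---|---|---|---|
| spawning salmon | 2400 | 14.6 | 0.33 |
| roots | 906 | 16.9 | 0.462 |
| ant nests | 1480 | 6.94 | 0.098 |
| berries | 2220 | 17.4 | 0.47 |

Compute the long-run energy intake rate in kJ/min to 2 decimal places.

106.70 kJ/min

R = (0.33×2400 + 0.462×906 + 0.098×1480 + 0.47×2220) / (1 + 0.33×14.6 + 0.462×16.9 + 0.098×6.94 + 0.47×17.4) = 2399/22.48 = 106.7 kJ/min.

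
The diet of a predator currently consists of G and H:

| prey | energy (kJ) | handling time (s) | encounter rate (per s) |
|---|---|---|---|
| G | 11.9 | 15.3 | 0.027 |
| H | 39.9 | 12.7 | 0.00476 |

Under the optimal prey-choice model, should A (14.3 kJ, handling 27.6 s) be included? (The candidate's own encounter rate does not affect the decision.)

Yes

Current rate: (0.027×11.9 + 0.00476×39.9)/(1 + 0.027×15.3 + 0.00476×12.7) = 0.3469 kJ/s.
A: E/h = 14.3/27.6 = 0.5181 kJ/s.
0.5181 > 0.3469, so adding A raises the average — include it.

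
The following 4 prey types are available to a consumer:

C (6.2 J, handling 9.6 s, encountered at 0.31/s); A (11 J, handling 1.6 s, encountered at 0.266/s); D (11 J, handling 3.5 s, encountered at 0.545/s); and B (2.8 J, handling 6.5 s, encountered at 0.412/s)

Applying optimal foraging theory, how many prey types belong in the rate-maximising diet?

2

Rank by E/h (J/s): A 6.88, D 3.14, C 0.646, B 0.431. Include each in turn until the next type's E/h falls below the running intake rate.
Rate on top 1: 2.052. D: 3.14 > 2.052 → include.
Rate on top 2: 2.676. C: 0.646 < 2.676 → exclude; stop.
Optimal diet: A, D — 2 of 4 types.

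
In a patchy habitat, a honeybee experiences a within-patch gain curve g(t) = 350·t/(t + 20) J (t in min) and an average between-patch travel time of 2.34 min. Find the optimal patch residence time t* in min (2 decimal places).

Optimal t* satisfies g'(t*) = g(t*)/(T + t*).
g'(t) = 350·20/(t + 20)². Setting 350·20/(t+20)² = 350t/[(t+20)(2.34+t)] gives 20(2.34+t) = t(t+20), so t² = 20×2.34 = 46.8.
t* = √46.8 = 6.841 min.

6.84 min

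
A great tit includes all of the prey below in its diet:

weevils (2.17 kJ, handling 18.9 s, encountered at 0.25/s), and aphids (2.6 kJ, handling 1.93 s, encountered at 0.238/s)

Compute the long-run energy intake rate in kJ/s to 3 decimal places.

0.188 kJ/s

Energy encountered per unit search time: 0.25×2.17 + 0.238×2.6 = 1.161 kJ/s.
Handling time per unit search time: 0.25×18.9 + 0.238×1.93 = 5.184.
Rate = 1.161/(1 + 5.184) = 0.1878 kJ/s.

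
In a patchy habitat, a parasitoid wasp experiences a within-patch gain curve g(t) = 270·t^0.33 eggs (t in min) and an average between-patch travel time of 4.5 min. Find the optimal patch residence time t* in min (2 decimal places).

2.22 min

By the marginal value theorem, leave when the instantaneous gain rate g'(t) equals the habitat-wide average g(t)/(T + t).
g'(t) = 0.33·270·t^-0.67. Setting 0.33·270·t^-0.67 = 270·t^0.33/(4.5+t) gives 0.33(4.5+t) = t, so 0.67·t = 0.33×4.5.
t* = 0.33×4.5/0.67 = 2.216 min.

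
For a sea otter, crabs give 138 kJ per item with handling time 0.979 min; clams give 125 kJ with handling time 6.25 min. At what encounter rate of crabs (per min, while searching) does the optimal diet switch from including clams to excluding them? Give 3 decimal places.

0.169 per min

Drop clams once their profitability E₂/h₂ falls below the rate achievable on crabs alone: E₂/h₂ = λE₁/(1 + λh₁).
Solve for λ: λE₁h₂ = E₂(1 + λh₁) → λ(E₁h₂ − E₂h₁) = E₂ → λ = E₂/(E₁h₂ − E₂h₁).
λ = 125/(138×6.25 − 125×0.979) = 125/740.1 = 0.1689 per min.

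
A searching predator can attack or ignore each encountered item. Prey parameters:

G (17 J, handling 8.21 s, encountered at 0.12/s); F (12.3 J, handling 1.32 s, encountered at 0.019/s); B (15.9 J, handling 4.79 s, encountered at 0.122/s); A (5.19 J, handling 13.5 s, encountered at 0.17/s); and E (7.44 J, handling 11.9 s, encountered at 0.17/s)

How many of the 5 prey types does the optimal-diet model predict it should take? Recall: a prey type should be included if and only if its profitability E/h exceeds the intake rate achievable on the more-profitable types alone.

Rank by E/h (J/s): F 9.32, B 3.32, G 2.07, E 0.625, A 0.384. Include each in turn until the next type's E/h falls below the running intake rate.
Rate on top 1: 0.228. B: 3.32 > 0.228 → include.
Rate on top 2: 1.35. G: 2.07 > 1.35 → include.
Rate on top 3: 1.624. E: 0.625 < 1.624 → exclude; stop.
Optimal diet: F, B, G — 3 of 5 types.

3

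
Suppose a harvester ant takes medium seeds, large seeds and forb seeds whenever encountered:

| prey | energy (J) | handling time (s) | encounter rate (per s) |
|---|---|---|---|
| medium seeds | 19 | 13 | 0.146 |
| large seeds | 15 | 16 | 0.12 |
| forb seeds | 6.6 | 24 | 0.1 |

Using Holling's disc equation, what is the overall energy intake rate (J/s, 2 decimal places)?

0.73 J/s

R = (0.146×19 + 0.12×15 + 0.1×6.6) / (1 + 0.146×13 + 0.12×16 + 0.1×24) = 5.234/7.218 = 0.7251 J/s.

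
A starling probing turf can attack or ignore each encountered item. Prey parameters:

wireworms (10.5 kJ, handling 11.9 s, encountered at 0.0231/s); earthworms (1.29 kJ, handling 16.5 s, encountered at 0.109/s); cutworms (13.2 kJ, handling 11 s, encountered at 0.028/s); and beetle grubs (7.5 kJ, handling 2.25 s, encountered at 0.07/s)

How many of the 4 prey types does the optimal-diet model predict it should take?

3

Profitabilities (E/h, kJ/s): beetle grubs 3.33, cutworms 1.2, wireworms 0.882, earthworms 0.0782. Add prey in this order while the next type's profitability exceeds the intake rate on those already taken.
Rate on top 1: 0.4536. cutworms: 1.2 > 0.4536 → include.
Rate on top 2: 0.6104. wireworms: 0.882 > 0.6104 → include.
Rate on top 3: 0.6534. earthworms: 0.0782 < 0.6534 → exclude; stop.
Optimal diet: beetle grubs, cutworms, wireworms — 3 of 4 types.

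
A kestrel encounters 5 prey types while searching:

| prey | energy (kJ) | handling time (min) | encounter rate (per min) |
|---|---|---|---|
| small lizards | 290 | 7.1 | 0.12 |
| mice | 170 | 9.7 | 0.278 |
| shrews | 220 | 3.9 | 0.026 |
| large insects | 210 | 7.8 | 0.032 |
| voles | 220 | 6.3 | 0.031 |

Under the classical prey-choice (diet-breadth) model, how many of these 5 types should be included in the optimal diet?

4

Profitabilities (E/h, kJ/min): shrews 56.4, small lizards 40.8, voles 34.9, large insects 26.9, mice 17.5. Add prey in this order while the next type's profitability exceeds the intake rate on those already taken.
Rate on top 1: 5.193. small lizards: 40.8 > 5.193 → include.
Rate on top 2: 20.74. voles: 34.9 > 20.74 → include.
Rate on top 3: 22.03. large insects: 26.9 > 22.03 → include.
Rate on top 4: 22.54. mice: 17.5 < 22.54 → exclude; stop.
Optimal diet: shrews, small lizards, voles, large insects — 4 of 5 types.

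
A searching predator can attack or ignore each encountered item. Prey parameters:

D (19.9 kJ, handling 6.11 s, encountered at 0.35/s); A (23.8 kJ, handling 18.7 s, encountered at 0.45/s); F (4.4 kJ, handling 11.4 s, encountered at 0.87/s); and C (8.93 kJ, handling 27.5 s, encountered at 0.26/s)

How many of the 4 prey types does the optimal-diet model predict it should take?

1

Profitabilities (E/h, kJ/s): D 3.26, A 1.27, F 0.386, C 0.325. Add prey in this order while the next type's profitability exceeds the intake rate on those already taken.
Rate on top 1: 2.219. A: 1.27 < 2.219 → exclude; stop.
Optimal diet: D — 1 of 4 types.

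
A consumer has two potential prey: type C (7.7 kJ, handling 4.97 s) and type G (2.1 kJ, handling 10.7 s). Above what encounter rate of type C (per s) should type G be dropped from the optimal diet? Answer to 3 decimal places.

At the threshold, the rate on type C alone equals the profitability of type G: λ·7.7/(1 + λ·4.97) = 2.1/10.7 = 0.1963.
Rearranging, λ(7.7 − 0.1963×4.97) = 0.1963, so λ = 0.1963/6.725 = 0.02919 per s.

0.029 per s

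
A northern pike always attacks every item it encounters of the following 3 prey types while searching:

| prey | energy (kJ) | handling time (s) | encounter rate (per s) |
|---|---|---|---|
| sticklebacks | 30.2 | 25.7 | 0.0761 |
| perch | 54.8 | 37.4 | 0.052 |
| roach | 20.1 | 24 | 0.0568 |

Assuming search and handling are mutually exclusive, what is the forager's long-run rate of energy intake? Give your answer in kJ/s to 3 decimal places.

1.004 kJ/s

R = (0.0761×30.2 + 0.052×54.8 + 0.0568×20.1) / (1 + 0.0761×25.7 + 0.052×37.4 + 0.0568×24) = 6.29/6.264 = 1.004 kJ/s.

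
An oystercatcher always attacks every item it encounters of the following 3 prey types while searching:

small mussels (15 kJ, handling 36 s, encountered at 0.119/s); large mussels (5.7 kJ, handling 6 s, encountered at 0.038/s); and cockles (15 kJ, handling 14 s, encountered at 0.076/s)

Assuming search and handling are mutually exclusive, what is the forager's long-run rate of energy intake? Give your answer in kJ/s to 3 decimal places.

R = Σλ_iE_i / (1 + Σλ_ih_i)
Numerator: 0.119×15 + 0.038×5.7 + 0.076×15 = 3.142
Denominator: 1 + 0.119×36 + 0.038×6 + 0.076×14 = 6.576
R = 3.142/6.576 = 0.4777 kJ/s

0.478 kJ/s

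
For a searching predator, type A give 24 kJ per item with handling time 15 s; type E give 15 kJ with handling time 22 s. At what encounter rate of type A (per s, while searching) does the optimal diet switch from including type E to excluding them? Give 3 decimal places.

Drop type E once their profitability E₂/h₂ falls below the rate achievable on type A alone: E₂/h₂ = λE₁/(1 + λh₁).
Solve for λ: λE₁h₂ = E₂(1 + λh₁) → λ(E₁h₂ − E₂h₁) = E₂ → λ = E₂/(E₁h₂ − E₂h₁).
λ = 15/(24×22 − 15×15) = 15/303 = 0.0495 per s.

0.050 per s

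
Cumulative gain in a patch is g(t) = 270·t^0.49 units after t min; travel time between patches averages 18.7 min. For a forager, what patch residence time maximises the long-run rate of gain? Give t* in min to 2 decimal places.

17.97 min

By the marginal value theorem, leave when the instantaneous gain rate g'(t) equals the habitat-wide average g(t)/(T + t).
g'(t) = 0.49·270·t^-0.51. Setting 0.49·270·t^-0.51 = 270·t^0.49/(18.7+t) gives 0.49(18.7+t) = t, so 0.51·t = 0.49×18.7.
t* = 0.49×18.7/0.51 = 17.97 min.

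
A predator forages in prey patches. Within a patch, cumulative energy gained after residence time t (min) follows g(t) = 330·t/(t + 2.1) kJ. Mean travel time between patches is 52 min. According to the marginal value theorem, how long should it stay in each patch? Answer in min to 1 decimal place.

By the marginal value theorem, leave when the instantaneous gain rate g'(t) equals the habitat-wide average g(t)/(T + t).
g'(t) = 330·2.1/(t + 2.1)². Setting 330·2.1/(t+2.1)² = 330t/[(t+2.1)(52+t)] gives 2.1(52+t) = t(t+2.1), so t² = 2.1×52 = 109.2.
t* = √109.2 = 10.45 min.

10.4 min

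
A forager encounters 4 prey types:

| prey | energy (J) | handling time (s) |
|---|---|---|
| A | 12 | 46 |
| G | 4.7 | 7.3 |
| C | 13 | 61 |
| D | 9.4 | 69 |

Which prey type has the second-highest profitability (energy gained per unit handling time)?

A

In descending order of E/h:
G: 4.7/7.3 = 0.644 J/s
A: 12/46 = 0.261 J/s
C: 13/61 = 0.213 J/s
D: 9.4/69 = 0.136 J/s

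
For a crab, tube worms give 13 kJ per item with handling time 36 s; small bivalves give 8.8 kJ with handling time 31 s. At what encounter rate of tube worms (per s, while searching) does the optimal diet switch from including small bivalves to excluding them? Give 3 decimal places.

The zero-one rule: include small bivalves iff E₂/h₂ > λE₁/(1+λh₁). Equality gives the switch point.
λE₁h₂ = E₂ + λE₂h₁ ⇒ λ = E₂/(E₁h₂ − E₂h₁) = 8.8/(403 − 316.8) = 0.1021 per s.

0.102 per s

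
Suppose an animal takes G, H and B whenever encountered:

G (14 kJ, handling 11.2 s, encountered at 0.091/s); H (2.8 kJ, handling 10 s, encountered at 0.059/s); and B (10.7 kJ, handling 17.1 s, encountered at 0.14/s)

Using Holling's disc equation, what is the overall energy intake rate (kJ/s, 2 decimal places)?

R = Σλ_iE_i / (1 + Σλ_ih_i)
Numerator: 0.091×14 + 0.059×2.8 + 0.14×10.7 = 2.937
Denominator: 1 + 0.091×11.2 + 0.059×10 + 0.14×17.1 = 5.003
R = 2.937/5.003 = 0.5871 kJ/s

0.59 kJ/s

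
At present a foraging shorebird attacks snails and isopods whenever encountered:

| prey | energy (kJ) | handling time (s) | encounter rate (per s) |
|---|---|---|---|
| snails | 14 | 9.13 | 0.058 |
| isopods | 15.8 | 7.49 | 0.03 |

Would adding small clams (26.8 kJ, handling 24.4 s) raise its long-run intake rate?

On snails and isopods alone, R = ΣλE/(1+Σλh) = 1.286/1.754 = 0.7331 kJ/s.
small clams: E/h = 26.8/24.4 = 1.098 kJ/s.
Since 1.098 > R, including small clams increases the long-run rate.

Yes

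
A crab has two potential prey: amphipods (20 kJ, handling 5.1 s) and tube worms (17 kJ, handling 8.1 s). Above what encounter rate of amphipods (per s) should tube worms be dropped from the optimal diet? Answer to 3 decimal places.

0.226 per s

The zero-one rule: include tube worms iff E₂/h₂ > λE₁/(1+λh₁). Equality gives the switch point.
λE₁h₂ = E₂ + λE₂h₁ ⇒ λ = E₂/(E₁h₂ − E₂h₁) = 17/(162 − 86.7) = 0.2258 per s.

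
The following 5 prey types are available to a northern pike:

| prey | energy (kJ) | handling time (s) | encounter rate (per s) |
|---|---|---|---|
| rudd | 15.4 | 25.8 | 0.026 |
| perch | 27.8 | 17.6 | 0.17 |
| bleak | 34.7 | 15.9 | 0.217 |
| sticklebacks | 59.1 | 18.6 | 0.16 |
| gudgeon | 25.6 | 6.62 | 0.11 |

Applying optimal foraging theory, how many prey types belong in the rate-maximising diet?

Profitabilities (E/h, kJ/s): gudgeon 3.87, sticklebacks 3.18, bleak 2.18, perch 1.58, rudd 0.597. Add prey in this order while the next type's profitability exceeds the intake rate on those already taken.
Rate on top 1: 1.629. sticklebacks: 3.18 > 1.629 → include.
Rate on top 2: 2.609. bleak: 2.18 < 2.609 → exclude; stop.
Optimal diet: gudgeon, sticklebacks — 2 of 5 types.

2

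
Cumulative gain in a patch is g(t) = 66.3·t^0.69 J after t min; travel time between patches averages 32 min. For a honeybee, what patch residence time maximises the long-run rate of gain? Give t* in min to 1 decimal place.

Maximise g(t)/(T+t): set derivative to zero → g'(t)(T+t) = g(t).
g'(t) = 0.69·66.3·t^-0.31. Setting 0.69·66.3·t^-0.31 = 66.3·t^0.69/(32+t) gives 0.69(32+t) = t, so 0.31·t = 0.69×32.
t* = 0.69×32/0.31 = 71.23 min.

71.2 min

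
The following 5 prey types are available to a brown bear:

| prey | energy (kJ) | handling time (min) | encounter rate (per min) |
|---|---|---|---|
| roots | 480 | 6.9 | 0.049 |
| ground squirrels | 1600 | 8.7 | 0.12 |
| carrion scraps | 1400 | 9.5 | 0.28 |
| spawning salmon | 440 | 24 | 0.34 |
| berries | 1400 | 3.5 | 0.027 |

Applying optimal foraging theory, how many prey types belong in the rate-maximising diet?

E/h in descending order: berries 400, ground squirrels 184, carrion scraps 147, roots 69.6, spawning salmon 18.3 kJ/min. The optimal diet is the largest prefix of this list for which every included type satisfies E_i/h_i > R on the types above it.
Rate on top 1: 34.54. ground squirrels: 184 > 34.54 → include.
Rate on top 2: 107.5. carrion scraps: 147 > 107.5 → include.
Rate on top 3: 129.6. roots: 69.6 < 129.6 → exclude; stop.
Optimal diet: berries, ground squirrels, carrion scraps — 3 of 5 types.

3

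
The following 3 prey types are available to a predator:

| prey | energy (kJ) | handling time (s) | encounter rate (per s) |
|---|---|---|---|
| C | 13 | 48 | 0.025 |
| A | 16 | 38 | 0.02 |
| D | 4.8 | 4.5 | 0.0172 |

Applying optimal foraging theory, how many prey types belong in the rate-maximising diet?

Rank by E/h (kJ/s): D 1.07, A 0.421, C 0.271. Include each in turn until the next type's E/h falls below the running intake rate.
Rate on top 1: 0.07663. A: 0.421 > 0.07663 → include.
Rate on top 2: 0.2191. C: 0.271 > 0.2191 → include.
Optimal diet: D, A, C — 3 of 3 types.

3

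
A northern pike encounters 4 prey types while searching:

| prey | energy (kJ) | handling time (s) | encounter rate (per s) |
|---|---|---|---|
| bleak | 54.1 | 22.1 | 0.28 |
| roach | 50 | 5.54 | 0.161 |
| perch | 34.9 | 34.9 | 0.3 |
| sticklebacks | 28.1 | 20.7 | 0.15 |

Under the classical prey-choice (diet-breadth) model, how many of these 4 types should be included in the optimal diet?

1

E/h in descending order: roach 9.03, bleak 2.45, sticklebacks 1.36, perch 1 kJ/s. The optimal diet is the largest prefix of this list for which every included type satisfies E_i/h_i > R on the types above it.
Rate on top 1: 4.255. bleak: 2.45 < 4.255 → exclude; stop.
Optimal diet: roach — 1 of 4 types.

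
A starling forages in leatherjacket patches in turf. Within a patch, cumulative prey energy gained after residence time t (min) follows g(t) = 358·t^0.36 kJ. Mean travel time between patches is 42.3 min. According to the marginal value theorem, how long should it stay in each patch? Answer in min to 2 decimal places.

23.79 min

Optimal t* satisfies g'(t*) = g(t*)/(T + t*).
g'(t) = 0.36·358·t^-0.64. Setting 0.36·358·t^-0.64 = 358·t^0.36/(42.3+t) gives 0.36(42.3+t) = t, so 0.64·t = 0.36×42.3.
t* = 0.36×42.3/0.64 = 23.79 min.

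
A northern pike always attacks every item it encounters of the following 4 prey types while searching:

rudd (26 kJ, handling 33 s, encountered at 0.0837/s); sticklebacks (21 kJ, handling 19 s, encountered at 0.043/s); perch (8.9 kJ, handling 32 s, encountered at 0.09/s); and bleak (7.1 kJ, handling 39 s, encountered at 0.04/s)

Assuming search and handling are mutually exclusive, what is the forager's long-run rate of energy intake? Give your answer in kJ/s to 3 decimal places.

0.462 kJ/s

Energy encountered per unit search time: 0.0837×26 + 0.043×21 + 0.09×8.9 + 0.04×7.1 = 4.164 kJ/s.
Handling time per unit search time: 0.0837×33 + 0.043×19 + 0.09×32 + 0.04×39 = 8.019.
Rate = 4.164/(1 + 8.019) = 0.4617 kJ/s.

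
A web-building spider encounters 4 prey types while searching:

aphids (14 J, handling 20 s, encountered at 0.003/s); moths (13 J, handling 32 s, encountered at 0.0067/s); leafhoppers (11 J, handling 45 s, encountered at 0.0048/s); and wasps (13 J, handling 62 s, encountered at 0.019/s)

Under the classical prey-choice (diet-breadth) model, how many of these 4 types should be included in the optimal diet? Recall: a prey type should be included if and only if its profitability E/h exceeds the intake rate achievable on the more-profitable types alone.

4

Profitabilities (E/h, J/s): aphids 0.7, moths 0.406, leafhoppers 0.244, wasps 0.21. Add prey in this order while the next type's profitability exceeds the intake rate on those already taken.
Rate on top 1: 0.03962. moths: 0.406 > 0.03962 → include.
Rate on top 2: 0.1013. leafhoppers: 0.244 > 0.1013 → include.
Rate on top 3: 0.122. wasps: 0.21 > 0.122 → include.
Optimal diet: aphids, moths, leafhoppers, wasps — 4 of 4 types.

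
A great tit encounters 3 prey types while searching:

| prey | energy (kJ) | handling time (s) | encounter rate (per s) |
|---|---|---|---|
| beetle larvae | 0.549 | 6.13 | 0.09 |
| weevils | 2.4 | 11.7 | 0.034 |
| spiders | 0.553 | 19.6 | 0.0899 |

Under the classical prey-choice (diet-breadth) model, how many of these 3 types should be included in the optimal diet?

2

E/h in descending order: weevils 0.205, beetle larvae 0.0896, spiders 0.0282 kJ/s. The optimal diet is the largest prefix of this list for which every included type satisfies E_i/h_i > R on the types above it.
Rate on top 1: 0.05838. beetle larvae: 0.0896 > 0.05838 → include.
Rate on top 2: 0.0672. spiders: 0.0282 < 0.0672 → exclude; stop.
Optimal diet: weevils, beetle larvae — 2 of 3 types.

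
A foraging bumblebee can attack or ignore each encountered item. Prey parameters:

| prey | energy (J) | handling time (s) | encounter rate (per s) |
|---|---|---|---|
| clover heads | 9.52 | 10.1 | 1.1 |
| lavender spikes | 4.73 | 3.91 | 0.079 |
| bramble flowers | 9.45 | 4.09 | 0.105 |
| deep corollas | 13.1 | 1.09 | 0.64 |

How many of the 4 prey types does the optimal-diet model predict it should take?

Rank by E/h (J/s): deep corollas 12, bramble flowers 2.31, lavender spikes 1.21, clover heads 0.943. Include each in turn until the next type's E/h falls below the running intake rate.
Rate on top 1: 4.939. bramble flowers: 2.31 < 4.939 → exclude; stop.
Optimal diet: deep corollas — 1 of 4 types.

1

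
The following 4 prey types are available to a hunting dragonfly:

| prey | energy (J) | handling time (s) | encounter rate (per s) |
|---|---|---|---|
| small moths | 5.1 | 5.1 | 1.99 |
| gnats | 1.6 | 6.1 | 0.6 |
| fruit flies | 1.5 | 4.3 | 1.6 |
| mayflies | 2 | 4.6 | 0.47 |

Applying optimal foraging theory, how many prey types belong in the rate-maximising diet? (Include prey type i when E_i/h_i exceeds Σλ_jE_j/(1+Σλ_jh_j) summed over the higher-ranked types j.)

1

Rank by E/h (J/s): small moths 1, mayflies 0.435, fruit flies 0.349, gnats 0.262. Include each in turn until the next type's E/h falls below the running intake rate.
Rate on top 1: 0.9103. mayflies: 0.435 < 0.9103 → exclude; stop.
Optimal diet: small moths — 1 of 4 types.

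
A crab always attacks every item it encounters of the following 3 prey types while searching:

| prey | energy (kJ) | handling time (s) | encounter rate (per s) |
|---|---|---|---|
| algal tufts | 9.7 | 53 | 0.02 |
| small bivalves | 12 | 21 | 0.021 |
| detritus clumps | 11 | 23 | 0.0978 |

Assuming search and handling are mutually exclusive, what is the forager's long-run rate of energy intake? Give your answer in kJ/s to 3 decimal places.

R = (0.02×9.7 + 0.021×12 + 0.0978×11) / (1 + 0.02×53 + 0.021×21 + 0.0978×23) = 1.522/4.75 = 0.3204 kJ/s.

0.320 kJ/s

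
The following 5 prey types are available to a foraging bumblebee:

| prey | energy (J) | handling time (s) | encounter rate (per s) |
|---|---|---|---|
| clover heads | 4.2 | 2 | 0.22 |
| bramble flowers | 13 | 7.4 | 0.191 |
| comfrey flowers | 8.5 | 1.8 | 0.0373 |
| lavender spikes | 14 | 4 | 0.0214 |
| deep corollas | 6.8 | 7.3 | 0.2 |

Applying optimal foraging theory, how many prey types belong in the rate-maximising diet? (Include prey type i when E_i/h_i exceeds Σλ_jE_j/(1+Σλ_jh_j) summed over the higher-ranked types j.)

4

Rank by E/h (J/s): comfrey flowers 4.72, lavender spikes 3.5, clover heads 2.1, bramble flowers 1.76, deep corollas 0.932. Include each in turn until the next type's E/h falls below the running intake rate.
Rate on top 1: 0.2971. lavender spikes: 3.5 > 0.2971 → include.
Rate on top 2: 0.5349. clover heads: 2.1 > 0.5349 → include.
Rate on top 3: 0.9673. bramble flowers: 1.76 > 0.9673 → include.
Rate on top 4: 1.338. deep corollas: 0.932 < 1.338 → exclude; stop.
Optimal diet: comfrey flowers, lavender spikes, clover heads, bramble flowers — 4 of 5 types.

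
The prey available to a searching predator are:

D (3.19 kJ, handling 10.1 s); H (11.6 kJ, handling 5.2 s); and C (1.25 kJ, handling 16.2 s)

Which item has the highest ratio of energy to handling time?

H

In descending order of E/h:
H: 11.6/5.2 = 2.23 kJ/s
D: 3.19/10.1 = 0.316 kJ/s
C: 1.25/16.2 = 0.0772 kJ/s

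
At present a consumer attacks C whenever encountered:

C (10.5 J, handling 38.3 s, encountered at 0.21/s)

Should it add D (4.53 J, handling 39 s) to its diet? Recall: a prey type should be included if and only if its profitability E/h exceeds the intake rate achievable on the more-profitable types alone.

No

On C alone, R = ΣλE/(1+Σλh) = 2.205/9.043 = 0.2438 J/s.
Profitability of D: 4.53/39 = 0.1162 J/s.
Since 0.1162 < R, time spent handling D is better spent searching.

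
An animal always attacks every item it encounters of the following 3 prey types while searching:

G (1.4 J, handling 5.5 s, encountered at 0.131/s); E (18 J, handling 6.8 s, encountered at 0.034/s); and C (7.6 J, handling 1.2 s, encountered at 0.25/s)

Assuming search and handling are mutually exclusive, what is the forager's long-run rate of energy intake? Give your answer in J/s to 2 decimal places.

Energy encountered per unit search time: 0.131×1.4 + 0.034×18 + 0.25×7.6 = 2.695 J/s.
Handling time per unit search time: 0.131×5.5 + 0.034×6.8 + 0.25×1.2 = 1.252.
Rate = 2.695/(1 + 1.252) = 1.197 J/s.

1.20 J/s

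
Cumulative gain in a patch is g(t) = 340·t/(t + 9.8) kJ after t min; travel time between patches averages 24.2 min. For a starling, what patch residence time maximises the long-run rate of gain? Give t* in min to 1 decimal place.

Optimal t* satisfies g'(t*) = g(t*)/(T + t*).
g'(t) = 340·9.8/(t + 9.8)². Setting 340·9.8/(t+9.8)² = 340t/[(t+9.8)(24.2+t)] gives 9.8(24.2+t) = t(t+9.8), so t² = 9.8×24.2 = 237.2.
t* = √237.2 = 15.4 min.

15.4 min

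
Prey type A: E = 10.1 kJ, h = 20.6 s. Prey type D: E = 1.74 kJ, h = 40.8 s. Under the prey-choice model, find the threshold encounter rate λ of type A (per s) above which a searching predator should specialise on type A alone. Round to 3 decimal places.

Drop type D once their profitability E₂/h₂ falls below the rate achievable on type A alone: E₂/h₂ = λE₁/(1 + λh₁).
Solve for λ: λE₁h₂ = E₂(1 + λh₁) → λ(E₁h₂ − E₂h₁) = E₂ → λ = E₂/(E₁h₂ − E₂h₁).
λ = 1.74/(10.1×40.8 − 1.74×20.6) = 1.74/376.2 = 0.004625 per s.

0.005 per s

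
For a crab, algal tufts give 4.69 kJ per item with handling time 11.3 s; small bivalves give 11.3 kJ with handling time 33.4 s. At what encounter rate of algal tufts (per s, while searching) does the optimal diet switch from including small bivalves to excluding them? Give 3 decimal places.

The zero-one rule: include small bivalves iff E₂/h₂ > λE₁/(1+λh₁). Equality gives the switch point.
λE₁h₂ = E₂ + λE₂h₁ ⇒ λ = E₂/(E₁h₂ − E₂h₁) = 11.3/(156.6 − 127.7) = 0.3902 per s.

0.390 per s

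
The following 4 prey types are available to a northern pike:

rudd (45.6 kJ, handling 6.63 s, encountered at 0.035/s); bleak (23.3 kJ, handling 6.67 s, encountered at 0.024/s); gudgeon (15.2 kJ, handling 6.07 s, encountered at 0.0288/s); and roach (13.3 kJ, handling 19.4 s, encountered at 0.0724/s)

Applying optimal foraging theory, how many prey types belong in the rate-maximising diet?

Profitabilities (E/h, kJ/s): rudd 6.88, bleak 3.49, gudgeon 2.5, roach 0.686. Add prey in this order while the next type's profitability exceeds the intake rate on those already taken.
Rate on top 1: 1.295. bleak: 3.49 > 1.295 → include.
Rate on top 2: 1.548. gudgeon: 2.5 > 1.548 → include.
Rate on top 3: 1.655. roach: 0.686 < 1.655 → exclude; stop.
Optimal diet: rudd, bleak, gudgeon — 3 of 4 types.

3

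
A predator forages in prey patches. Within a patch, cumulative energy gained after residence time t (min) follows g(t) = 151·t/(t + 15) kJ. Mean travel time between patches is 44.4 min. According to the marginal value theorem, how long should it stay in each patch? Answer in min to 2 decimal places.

25.81 min

By the marginal value theorem, leave when the instantaneous gain rate g'(t) equals the habitat-wide average g(t)/(T + t).
g'(t) = 151·15/(t + 15)². Setting 151·15/(t+15)² = 151t/[(t+15)(44.4+t)] gives 15(44.4+t) = t(t+15), so t² = 15×44.4 = 666.
t* = √666 = 25.81 min.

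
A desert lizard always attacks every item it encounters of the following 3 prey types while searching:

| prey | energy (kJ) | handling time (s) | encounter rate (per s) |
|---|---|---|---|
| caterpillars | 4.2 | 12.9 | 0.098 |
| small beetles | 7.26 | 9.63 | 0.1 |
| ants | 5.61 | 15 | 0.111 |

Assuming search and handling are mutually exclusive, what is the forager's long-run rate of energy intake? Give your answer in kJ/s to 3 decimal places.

R = (0.098×4.2 + 0.1×7.26 + 0.111×5.61) / (1 + 0.098×12.9 + 0.1×9.63 + 0.111×15) = 1.76/4.892 = 0.3598 kJ/s.

0.360 kJ/s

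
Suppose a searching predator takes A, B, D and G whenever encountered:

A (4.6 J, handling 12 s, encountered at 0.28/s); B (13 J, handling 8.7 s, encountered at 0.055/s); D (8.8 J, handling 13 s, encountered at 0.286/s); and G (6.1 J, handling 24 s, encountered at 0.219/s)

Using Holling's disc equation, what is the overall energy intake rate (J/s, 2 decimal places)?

0.42 J/s

R = Σλ_iE_i / (1 + Σλ_ih_i)
Numerator: 0.28×4.6 + 0.055×13 + 0.286×8.8 + 0.219×6.1 = 5.856
Denominator: 1 + 0.28×12 + 0.055×8.7 + 0.286×13 + 0.219×24 = 13.81
R = 5.856/13.81 = 0.4239 J/s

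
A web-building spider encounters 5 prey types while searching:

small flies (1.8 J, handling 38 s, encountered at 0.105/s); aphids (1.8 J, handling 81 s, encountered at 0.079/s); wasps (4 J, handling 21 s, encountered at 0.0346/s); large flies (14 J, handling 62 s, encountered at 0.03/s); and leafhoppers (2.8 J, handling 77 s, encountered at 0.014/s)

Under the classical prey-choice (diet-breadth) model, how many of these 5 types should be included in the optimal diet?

Profitabilities (E/h, J/s): large flies 0.226, wasps 0.19, small flies 0.0474, leafhoppers 0.0364, aphids 0.0222. Add prey in this order while the next type's profitability exceeds the intake rate on those already taken.
Rate on top 1: 0.1469. wasps: 0.19 > 0.1469 → include.
Rate on top 2: 0.1557. small flies: 0.0474 < 0.1557 → exclude; stop.
Optimal diet: large flies, wasps — 2 of 5 types.

2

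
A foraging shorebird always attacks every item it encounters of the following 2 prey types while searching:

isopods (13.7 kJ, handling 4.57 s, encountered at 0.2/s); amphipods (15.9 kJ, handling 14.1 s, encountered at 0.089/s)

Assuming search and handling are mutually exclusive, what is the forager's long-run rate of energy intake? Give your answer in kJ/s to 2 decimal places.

1.31 kJ/s

Energy encountered per unit search time: 0.2×13.7 + 0.089×15.9 = 4.155 kJ/s.
Handling time per unit search time: 0.2×4.57 + 0.089×14.1 = 2.169.
Rate = 4.155/(1 + 2.169) = 1.311 kJ/s.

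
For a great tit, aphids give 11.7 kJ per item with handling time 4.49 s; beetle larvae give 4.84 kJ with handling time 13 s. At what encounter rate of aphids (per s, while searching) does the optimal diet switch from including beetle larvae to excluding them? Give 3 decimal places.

0.037 per s

The zero-one rule: include beetle larvae iff E₂/h₂ > λE₁/(1+λh₁). Equality gives the switch point.
λE₁h₂ = E₂ + λE₂h₁ ⇒ λ = E₂/(E₁h₂ − E₂h₁) = 4.84/(152.1 − 21.73) = 0.03713 per s.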